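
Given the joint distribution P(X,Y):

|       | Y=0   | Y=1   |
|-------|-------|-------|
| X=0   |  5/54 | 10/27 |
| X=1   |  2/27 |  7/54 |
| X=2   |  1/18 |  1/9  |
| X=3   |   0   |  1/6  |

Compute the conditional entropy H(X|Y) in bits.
1.7593 bits

H(X|Y) = H(X,Y) - H(Y)

H(X,Y) = -Σ_{x,y} P(x,y) log₂ P(x,y). Per-cell terms -P(x,y)·log₂P(x,y):
  X=0: 0.3179, 0.5307
  X=1: 0.2781, 0.3821
  X=2: 0.2317, 0.3522
  X=3: 0.0000, 0.4308
  (cells with P = 0 contribute 0)
Sum of the 8 terms: H(X,Y) = 2.5235 bits

Marginal of Y (column sums):
  P(Y=0) = 5/54 + 2/27 + 1/18 + 0 = 2/9
  P(Y=1) = 10/27 + 7/54 + 1/9 + 1/6 = 7/9
H(Y) = -[(2/9)·log₂(2/9) + (7/9)·log₂(7/9)]
  = 0.4822 + 0.2820 = 0.7642 bits

H(X|Y) = H(X,Y) - H(Y) = 2.5235 - 0.7642 = 1.7593 bits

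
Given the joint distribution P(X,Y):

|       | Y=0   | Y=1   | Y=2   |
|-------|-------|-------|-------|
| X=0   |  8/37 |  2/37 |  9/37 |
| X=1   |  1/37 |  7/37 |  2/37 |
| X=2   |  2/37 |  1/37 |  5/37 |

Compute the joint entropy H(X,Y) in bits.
2.7827 bits

H(X,Y) = -Σ_{x,y} P(x,y) log₂ P(x,y). Per-cell terms -P(x,y)·log₂P(x,y):
  X=0: 0.47772, 0.22754, 0.49610
  X=1: 0.14080, 0.45445, 0.22754
  X=2: 0.22754, 0.14080, 0.39021
Sum of the 9 terms: H(X,Y) = 2.7827 bits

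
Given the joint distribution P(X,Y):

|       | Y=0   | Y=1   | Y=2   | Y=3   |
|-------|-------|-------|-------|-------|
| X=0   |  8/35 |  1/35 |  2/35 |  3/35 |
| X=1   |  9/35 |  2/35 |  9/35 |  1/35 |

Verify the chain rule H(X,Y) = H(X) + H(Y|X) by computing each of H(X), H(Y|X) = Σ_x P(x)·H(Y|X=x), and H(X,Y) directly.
H(X) = 0.9710 bits, H(Y|X) = 1.5922 bits, H(X,Y) = 2.5632 bits

Marginal of X (row sums):
  P(X=0) = 8/35 + 1/35 + 2/35 + 3/35 = 2/5
  P(X=1) = 9/35 + 2/35 + 9/35 + 1/35 = 3/5
H(X) = -[(2/5)·log₂(2/5) + (3/5)·log₂(3/5)]
  = 0.5287712 + 0.4421794 = 0.9710 bits

H(Y|X) = Σ_x P(x)·H(Y|X=x):
  X=0: P(X=0) = 2/5, P(Y|X=0) = (4/7, 1/14, 1/7, 3/14) → H(Y|X=0) = 1.6105772
  X=1: P(X=1) = 3/5, P(Y|X=1) = (3/7, 2/21, 3/7, 1/21) → H(Y|X=1) = 1.5800008
H(Y|X) = (2/5)·1.6105772 + (3/5)·1.5800008 = 1.5922 bits

H(X,Y) = -Σ_{x,y} P(x,y) log₂ P(x,y). Per-cell terms -P(x,y)·log₂P(x,y):
  X=0: 0.4866933, 0.1465509, 0.2359590, 0.3037989
  X=1: 0.5038349, 0.2359590, 0.5038349, 0.1465509
Sum of the 8 terms: H(X,Y) = 2.5632 bits

Chain rule check:
  H(X) + H(Y|X) = 0.9710 + 1.5922 = 2.5632 bits
  H(X,Y) = 2.5632 bits
✓ Chain rule verified.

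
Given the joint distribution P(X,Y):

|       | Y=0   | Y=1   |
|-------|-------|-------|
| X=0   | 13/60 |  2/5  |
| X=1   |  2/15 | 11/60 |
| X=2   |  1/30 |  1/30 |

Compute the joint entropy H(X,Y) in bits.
2.1702 bits

H(X,Y) = -Σ_{x,y} P(x,y) log₂ P(x,y). Per-cell terms -P(x,y)·log₂P(x,y):
  X=0: 0.47806, 0.52877
  X=1: 0.38759, 0.44870
  X=2: 0.16356, 0.16356
Sum of the 6 terms: H(X,Y) = 2.1702 bits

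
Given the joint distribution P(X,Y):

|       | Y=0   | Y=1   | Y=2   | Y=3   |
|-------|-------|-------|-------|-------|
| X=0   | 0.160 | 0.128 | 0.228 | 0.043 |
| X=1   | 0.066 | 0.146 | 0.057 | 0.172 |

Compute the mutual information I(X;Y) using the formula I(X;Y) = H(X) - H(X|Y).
0.1589 bits

I(X;Y) = H(X) - H(X|Y)

Marginal of X (row sums):
  P(X=0) = 0.160 + 0.128 + 0.228 + 0.043 = 0.559
  P(X=1) = 0.066 + 0.146 + 0.057 + 0.172 = 0.441
H(X) = -[0.559·log₂(0.559) + 0.441·log₂(0.441)]
  = 0.4690 + 0.5209 = 0.9899 bits

Marginal of Y (column sums):
  P(Y=0) = 0.160 + 0.066 = 0.226
  P(Y=1) = 0.128 + 0.146 = 0.274
  P(Y=2) = 0.228 + 0.057 = 0.285
  P(Y=3) = 0.043 + 0.172 = 0.215
H(X|Y) = Σ_y P(y)·H(X|Y=y):
  Y=0: P(Y=0) = 0.226, P(X|Y=0) = (80/113, 33/113) → H(X|Y=0) = 0.8713
  Y=1: P(Y=1) = 0.274, P(X|Y=1) = (64/137, 73/137) → H(X|Y=1) = 0.9969
  Y=2: P(Y=2) = 0.285, P(X|Y=2) = (4/5, 1/5) → H(X|Y=2) = 0.7219
  Y=3: P(Y=3) = 0.215, P(X|Y=3) = (1/5, 4/5) → H(X|Y=3) = 0.7219
H(X|Y) = 0.226·0.8713 + 0.274·0.9969 + 0.285·0.7219 + 0.215·0.7219 = 0.8310 bits

I(X;Y) = H(X) - H(X|Y) = 0.9899 - 0.8310 = 0.1589 bits

Cross-check via I(X;Y) = H(X) + H(Y) - H(X,Y): computing H(Y) from the column sums and H(X,Y) from the 8 cells in the same way gives H(Y) = 1.9896 bits and H(X,Y) = 2.8206 bits, so
I(X;Y) = 0.9899 + 1.9896 - 2.8206 = 0.1589 bits ✓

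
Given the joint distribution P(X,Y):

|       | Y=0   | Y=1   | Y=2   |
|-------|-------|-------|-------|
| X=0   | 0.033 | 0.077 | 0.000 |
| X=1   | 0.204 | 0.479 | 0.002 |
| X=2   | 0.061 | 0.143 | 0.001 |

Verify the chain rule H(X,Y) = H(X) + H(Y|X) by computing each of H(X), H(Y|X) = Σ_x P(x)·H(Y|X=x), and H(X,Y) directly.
H(X) = 1.1929 bits, H(Y|X) = 0.9061 bits, H(X,Y) = 2.0990 bits

Marginal of X (row sums):
  P(X=0) = 0.033 + 0.077 + 0.000 = 0.110
  P(X=1) = 0.204 + 0.479 + 0.002 = 0.685
  P(X=2) = 0.061 + 0.143 + 0.001 = 0.205
H(X) = -[0.110·log₂(0.110) + 0.685·log₂(0.685) + 0.205·log₂(0.205)]
  = 0.35029 + 0.37389 + 0.46869 = 1.1929 bits

H(Y|X) = Σ_x P(x)·H(Y|X=x):
  X=0: P(X=0) = 0.110, P(Y|X=0) = (3/10, 7/10, 0) → H(Y|X=0) = 0.88129
  X=1: P(X=1) = 0.685, P(Y|X=1) = (204/685, 479/685, 2/685) → H(Y|X=1) = 0.90590
  X=2: P(X=2) = 0.205, P(Y|X=2) = (61/205, 143/205, 1/205) → H(Y|X=2) = 0.92028
H(Y|X) = 0.110·0.88129 + 0.685·0.90590 + 0.205·0.92028 = 0.9061 bits

H(X,Y) = -Σ_{x,y} P(x,y) log₂ P(x,y). Per-cell terms -P(x,y)·log₂P(x,y):
  X=0: 0.16241, 0.28482, 0.00000
  X=1: 0.46785, 0.50865, 0.01793
  X=2: 0.24614, 0.40125, 0.00997
  (cells with P = 0 contribute 0)
Sum of the 9 terms: H(X,Y) = 2.0990 bits

Chain rule check:
  H(X) + H(Y|X) = 1.1929 + 0.9061 = 2.0990 bits
  H(X,Y) = 2.0990 bits
✓ Chain rule verified.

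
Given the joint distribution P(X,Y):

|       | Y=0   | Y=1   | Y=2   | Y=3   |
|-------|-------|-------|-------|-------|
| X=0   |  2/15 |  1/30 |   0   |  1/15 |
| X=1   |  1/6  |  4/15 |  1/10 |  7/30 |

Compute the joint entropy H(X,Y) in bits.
2.5730 bits

H(X,Y) = -Σ_{x,y} P(x,y) log₂ P(x,y). Per-cell terms -P(x,y)·log₂P(x,y):
  X=0: 0.38759, 0.16356, 0.00000, 0.26046
  X=1: 0.43083, 0.50850, 0.33219, 0.48989
  (cells with P = 0 contribute 0)
Sum of the 8 terms: H(X,Y) = 2.5730 bits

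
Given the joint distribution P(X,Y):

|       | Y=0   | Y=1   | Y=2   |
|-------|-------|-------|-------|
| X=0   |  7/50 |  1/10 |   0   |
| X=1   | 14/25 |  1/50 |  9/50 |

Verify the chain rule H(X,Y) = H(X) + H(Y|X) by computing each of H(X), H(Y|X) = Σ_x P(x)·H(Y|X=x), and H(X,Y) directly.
H(X) = 0.7950 bits, H(Y|X) = 0.9609 bits, H(X,Y) = 1.7559 bits

Marginal of X (row sums):
  P(X=0) = 7/50 + 1/10 + 0 = 6/25
  P(X=1) = 14/25 + 1/50 + 9/50 = 19/25
H(X) = -[(6/25)·log₂(6/25) + (19/25)·log₂(19/25)]
  = 0.4941 + 0.3009 = 0.7950 bits

H(Y|X) = Σ_x P(x)·H(Y|X=x):
  X=0: P(X=0) = 6/25, P(Y|X=0) = (7/12, 5/12, 0) → H(Y|X=0) = 0.9799
  X=1: P(X=1) = 19/25, P(Y|X=1) = (14/19, 1/38, 9/38) → H(Y|X=1) = 0.9549
H(Y|X) = (6/25)·0.9799 + (19/25)·0.9549 = 0.9609 bits

H(X,Y) = -Σ_{x,y} P(x,y) log₂ P(x,y). Per-cell terms -P(x,y)·log₂P(x,y):
  X=0: 0.3971, 0.3322, 0.0000
  X=1: 0.4684, 0.1129, 0.4453
  (cells with P = 0 contribute 0)
Sum of the 6 terms: H(X,Y) = 1.7559 bits

Chain rule check:
  H(X) + H(Y|X) = 0.7950 + 0.9609 = 1.7559 bits
  H(X,Y) = 1.7559 bits
✓ Chain rule verified.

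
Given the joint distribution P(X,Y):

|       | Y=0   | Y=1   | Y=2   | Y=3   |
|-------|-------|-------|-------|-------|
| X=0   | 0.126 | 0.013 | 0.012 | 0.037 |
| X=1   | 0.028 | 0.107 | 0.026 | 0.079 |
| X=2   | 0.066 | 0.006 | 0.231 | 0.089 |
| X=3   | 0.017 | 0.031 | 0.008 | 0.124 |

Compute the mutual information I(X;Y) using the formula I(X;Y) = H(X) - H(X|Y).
0.4620 bits

I(X;Y) = H(X) - H(X|Y)

Marginal of X (row sums):
  P(X=0) = 0.126 + 0.013 + 0.012 + 0.037 = 0.188
  P(X=1) = 0.028 + 0.107 + 0.026 + 0.079 = 0.240
  P(X=2) = 0.066 + 0.006 + 0.231 + 0.089 = 0.392
  P(X=3) = 0.017 + 0.031 + 0.008 + 0.124 = 0.180
H(X) = -[0.188·log₂(0.188) + 0.240·log₂(0.240) + 0.392·log₂(0.392) + 0.180·log₂(0.180)]
  = 0.45330 + 0.49413 + 0.52962 + 0.44531 = 1.9224 bits

Marginal of Y (column sums):
  P(Y=0) = 0.126 + 0.028 + 0.066 + 0.017 = 0.237
  P(Y=1) = 0.013 + 0.107 + 0.006 + 0.031 = 0.157
  P(Y=2) = 0.012 + 0.026 + 0.231 + 0.008 = 0.277
  P(Y=3) = 0.037 + 0.079 + 0.089 + 0.124 = 0.329
H(X|Y) = Σ_y P(y)·H(X|Y=y):
  Y=0: P(Y=0) = 0.237, P(X|Y=0) = (42/79, 28/237, 22/79, 17/237) → H(X|Y=0) = 1.63490
  Y=1: P(Y=1) = 0.157, P(X|Y=1) = (13/157, 107/157, 6/157, 31/157) → H(X|Y=1) = 1.31671
  Y=2: P(Y=2) = 0.277, P(X|Y=2) = (12/277, 26/277, 231/277, 8/277) → H(X|Y=2) = 0.88275
  Y=3: P(Y=3) = 0.329, P(X|Y=3) = (37/329, 79/329, 89/329, 124/329) → H(X|Y=3) = 1.88958
H(X|Y) = 0.237·1.63490 + 0.157·1.31671 + 0.277·0.88275 + 0.329·1.88958 = 1.4604 bits

I(X;Y) = H(X) - H(X|Y) = 1.9224 - 1.4604 = 0.4620 bits

Cross-check via I(X;Y) = H(X) + H(Y) - H(X,Y): computing H(Y) from the column sums and H(X,Y) from the 16 cells in the same way gives H(Y) = 1.9523 bits and H(X,Y) = 3.4127 bits, so
I(X;Y) = 1.9224 + 1.9523 - 3.4127 = 0.4620 bits ✓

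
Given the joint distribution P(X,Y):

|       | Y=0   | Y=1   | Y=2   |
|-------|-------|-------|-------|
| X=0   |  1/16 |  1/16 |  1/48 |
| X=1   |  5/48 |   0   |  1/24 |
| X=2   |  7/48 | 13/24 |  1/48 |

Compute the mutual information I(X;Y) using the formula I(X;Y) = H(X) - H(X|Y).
0.2771 bits

I(X;Y) = H(X) - H(X|Y)

Marginal of X (row sums):
  P(X=0) = 1/16 + 1/16 + 1/48 = 7/48
  P(X=1) = 5/48 + 0 + 1/24 = 7/48
  P(X=2) = 7/48 + 13/24 + 1/48 = 17/24
H(X) = -[(7/48)·log₂(7/48) + (7/48)·log₂(7/48) + (17/24)·log₂(17/24)]
  = 0.405068 + 0.405068 + 0.352396 = 1.16253 bits

Marginal of Y (column sums):
  P(Y=0) = 1/16 + 5/48 + 7/48 = 5/16
  P(Y=1) = 1/16 + 0 + 13/24 = 29/48
  P(Y=2) = 1/48 + 1/24 + 1/48 = 1/12
H(X|Y) = Σ_y P(y)·H(X|Y=y):
  Y=0: P(Y=0) = 5/16, P(X|Y=0) = (1/5, 1/3, 7/15) → H(X|Y=0) = 1.505823
  Y=1: P(Y=1) = 29/48, P(X|Y=1) = (3/29, 0, 26/29) → H(X|Y=1) = 0.479832
  Y=2: P(Y=2) = 1/12, P(X|Y=2) = (1/4, 1/2, 1/4) → H(X|Y=2) = 1.500000
H(X|Y) = (5/16)·1.505823 + (29/48)·0.479832 + (1/12)·1.500000 = 0.88547 bits

I(X;Y) = H(X) - H(X|Y) = 1.16253 - 0.88547 = 0.2771 bits

Cross-check via I(X;Y) = H(X) + H(Y) - H(X,Y): computing H(Y) from the column sums and H(X,Y) from the 9 cells in the same way gives H(Y) = 1.26236 bits and H(X,Y) = 2.14783 bits, so
I(X;Y) = 1.16253 + 1.26236 - 2.14783 = 0.2771 bits ✓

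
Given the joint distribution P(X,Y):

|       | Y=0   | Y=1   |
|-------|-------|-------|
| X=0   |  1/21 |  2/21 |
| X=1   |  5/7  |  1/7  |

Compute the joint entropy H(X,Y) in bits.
1.2800 bits

H(X,Y) = -Σ_{x,y} P(x,y) log₂ P(x,y). Per-cell terms -P(x,y)·log₂P(x,y):
  X=0: 0.20916, 0.32308
  X=1: 0.34673, 0.40105
Sum of the 4 terms: H(X,Y) = 1.2800 bits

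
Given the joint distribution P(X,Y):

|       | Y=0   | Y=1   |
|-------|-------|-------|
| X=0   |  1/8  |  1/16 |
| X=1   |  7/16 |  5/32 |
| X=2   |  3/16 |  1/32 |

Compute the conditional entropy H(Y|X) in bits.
0.7953 bits

H(Y|X) = H(X,Y) - H(X)

H(X,Y) = -Σ_{x,y} P(x,y) log₂ P(x,y). Per-cell terms -P(x,y)·log₂P(x,y):
  X=0: 0.37500, 0.25000
  X=1: 0.52178, 0.41845
  X=2: 0.45282, 0.15625
Sum of the 6 terms: H(X,Y) = 2.1743 bits

Marginal of X (row sums):
  P(X=0) = 1/8 + 1/16 = 3/16
  P(X=1) = 7/16 + 5/32 = 19/32
  P(X=2) = 3/16 + 1/32 = 7/32
H(X) = -[(3/16)·log₂(3/16) + (19/32)·log₂(19/32) + (7/32)·log₂(7/32)]
  = 0.45282 + 0.44654 + 0.47964 = 1.3790 bits

H(Y|X) = H(X,Y) - H(X) = 2.1743 - 1.3790 = 0.7953 bits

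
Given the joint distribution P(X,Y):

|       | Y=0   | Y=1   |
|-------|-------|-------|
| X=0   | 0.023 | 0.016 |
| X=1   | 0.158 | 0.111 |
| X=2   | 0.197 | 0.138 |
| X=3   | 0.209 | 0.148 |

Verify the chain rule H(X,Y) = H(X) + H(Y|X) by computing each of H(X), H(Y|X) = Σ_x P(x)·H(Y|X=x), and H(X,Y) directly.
H(X) = 1.7512 bits, H(Y|X) = 0.9780 bits, H(X,Y) = 2.7292 bits

Marginal of X (row sums):
  P(X=0) = 0.023 + 0.016 = 0.039
  P(X=1) = 0.158 + 0.111 = 0.269
  P(X=2) = 0.197 + 0.138 = 0.335
  P(X=3) = 0.209 + 0.148 = 0.357
H(X) = -[0.039·log₂(0.039) + 0.269·log₂(0.269) + 0.335·log₂(0.335) + 0.357·log₂(0.357)]
  = 0.1825 + 0.5096 + 0.5286 + 0.5305 = 1.7512 bits

H(Y|X) = Σ_x P(x)·H(Y|X=x):
  X=0: P(X=0) = 0.039, P(Y|X=0) = (23/39, 16/39) → H(Y|X=0) = 0.9766
  X=1: P(X=1) = 0.269, P(Y|X=1) = (158/269, 111/269) → H(Y|X=1) = 0.9779
  X=2: P(X=2) = 0.335, P(Y|X=2) = (197/335, 138/335) → H(Y|X=2) = 0.9775
  X=3: P(X=3) = 0.357, P(Y|X=3) = (209/357, 148/357) → H(Y|X=3) = 0.9788
H(Y|X) = 0.039·0.9766 + 0.269·0.9779 + 0.335·0.9775 + 0.357·0.9788 = 0.9780 bits

H(X,Y) = -Σ_{x,y} P(x,y) log₂ P(x,y). Per-cell terms -P(x,y)·log₂P(x,y):
  X=0: 0.1252, 0.0955
  X=1: 0.4206, 0.3520
  X=2: 0.4617, 0.3943
  X=3: 0.4720, 0.4079
Sum of the 8 terms: H(X,Y) = 2.7292 bits

Chain rule check:
  H(X) + H(Y|X) = 1.7512 + 0.9780 = 2.7292 bits
  H(X,Y) = 2.7292 bits
✓ Chain rule verified.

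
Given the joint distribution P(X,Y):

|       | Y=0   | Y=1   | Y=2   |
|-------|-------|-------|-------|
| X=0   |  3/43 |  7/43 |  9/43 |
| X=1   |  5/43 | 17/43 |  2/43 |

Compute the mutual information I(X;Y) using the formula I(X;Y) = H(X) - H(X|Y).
0.1516 bits

I(X;Y) = H(X) - H(X|Y)

Marginal of X (row sums):
  P(X=0) = 3/43 + 7/43 + 9/43 = 19/43
  P(X=1) = 5/43 + 17/43 + 2/43 = 24/43
H(X) = -[(19/43)·log₂(19/43) + (24/43)·log₂(24/43)]
  = 0.52066 + 0.46956 = 0.9902 bits

Marginal of Y (column sums):
  P(Y=0) = 3/43 + 5/43 = 8/43
  P(Y=1) = 7/43 + 17/43 = 24/43
  P(Y=2) = 9/43 + 2/43 = 11/43
H(X|Y) = Σ_y P(y)·H(X|Y=y):
  Y=0: P(Y=0) = 8/43, P(X|Y=0) = (3/8, 5/8) → H(X|Y=0) = 0.95443
  Y=1: P(Y=1) = 24/43, P(X|Y=1) = (7/24, 17/24) → H(X|Y=1) = 0.87086
  Y=2: P(Y=2) = 11/43, P(X|Y=2) = (9/11, 2/11) → H(X|Y=2) = 0.68404
H(X|Y) = (8/43)·0.95443 + (24/43)·0.87086 + (11/43)·0.68404 = 0.8386 bits

I(X;Y) = H(X) - H(X|Y) = 0.9902 - 0.8386 = 0.1516 bits

Cross-check via I(X;Y) = H(X) + H(Y) - H(X,Y): computing H(Y) from the column sums and H(X,Y) from the 6 cells in the same way gives H(Y) = 1.4241 bits and H(X,Y) = 2.2627 bits, so
I(X;Y) = 0.9902 + 1.4241 - 2.2627 = 0.1516 bits ✓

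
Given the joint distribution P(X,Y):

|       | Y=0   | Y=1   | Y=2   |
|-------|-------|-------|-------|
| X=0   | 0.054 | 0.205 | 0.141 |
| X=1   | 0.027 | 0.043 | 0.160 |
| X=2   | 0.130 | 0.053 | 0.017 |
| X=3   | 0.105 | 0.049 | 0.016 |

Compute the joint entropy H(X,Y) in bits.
3.2107 bits

H(X,Y) = -Σ_{x,y} P(x,y) log₂ P(x,y). Per-cell terms -P(x,y)·log₂P(x,y):
  X=0: 0.2274, 0.4687, 0.3985
  X=1: 0.1407, 0.1952, 0.4230
  X=2: 0.3826, 0.2246, 0.0999
  X=3: 0.3414, 0.2132, 0.0955
Sum of the 12 terms: H(X,Y) = 3.2107 bits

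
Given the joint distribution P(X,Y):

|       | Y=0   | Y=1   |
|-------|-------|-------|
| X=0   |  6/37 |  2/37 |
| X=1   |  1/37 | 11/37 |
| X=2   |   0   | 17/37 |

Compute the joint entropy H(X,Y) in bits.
1.8297 bits

H(X,Y) = -Σ_{x,y} P(x,y) log₂ P(x,y). Per-cell terms -P(x,y)·log₂P(x,y):
  X=0: 0.4256, 0.2275
  X=1: 0.1408, 0.5203
  X=2: 0.0000, 0.5155
  (cells with P = 0 contribute 0)
Sum of the 6 terms: H(X,Y) = 1.8297 bits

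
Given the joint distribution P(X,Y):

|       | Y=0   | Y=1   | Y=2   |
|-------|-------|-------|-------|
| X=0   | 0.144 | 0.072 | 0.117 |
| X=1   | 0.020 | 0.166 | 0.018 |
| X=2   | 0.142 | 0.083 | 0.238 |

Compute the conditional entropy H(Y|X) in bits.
1.3657 bits

H(Y|X) = H(X,Y) - H(X)

H(X,Y) = -Σ_{x,y} P(x,y) log₂ P(x,y). Per-cell terms -P(x,y)·log₂P(x,y):
  X=0: 0.402604, 0.273302, 0.362164
  X=1: 0.112877, 0.430064, 0.104325
  X=2: 0.399877, 0.298032, 0.492890
Sum of the 9 terms: H(X,Y) = 2.876135 bits

Marginal of X (row sums):
  P(X=0) = 0.144 + 0.072 + 0.117 = 0.333
  P(X=1) = 0.020 + 0.166 + 0.018 = 0.204
  P(X=2) = 0.142 + 0.083 + 0.238 = 0.463
H(X) = -[0.333·log₂(0.333) + 0.204·log₂(0.204) + 0.463·log₂(0.463)]
  = 0.528273 + 0.467845 + 0.514354 = 1.510472 bits

H(Y|X) = H(X,Y) - H(X) = 2.876135 - 1.510472 = 1.3657 bits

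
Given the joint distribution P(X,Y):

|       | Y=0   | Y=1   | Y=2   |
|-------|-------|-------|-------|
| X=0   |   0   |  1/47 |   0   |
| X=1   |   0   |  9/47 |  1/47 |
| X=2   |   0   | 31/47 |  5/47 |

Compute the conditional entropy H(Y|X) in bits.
0.5451 bits

H(Y|X) = H(X,Y) - H(X)

H(X,Y) = -Σ_{x,y} P(x,y) log₂ P(x,y). Per-cell terms -P(x,y)·log₂P(x,y):
  X=0: 0.000000, 0.118183, 0.000000
  X=1: 0.000000, 0.456638, 0.118183
  X=2: 0.000000, 0.396004, 0.343900
  (cells with P = 0 contribute 0)
Sum of the 9 terms: H(X,Y) = 1.43291 bits

Marginal of X (row sums):
  P(X=0) = 0 + 1/47 + 0 = 1/47
  P(X=1) = 0 + 9/47 + 1/47 = 10/47
  P(X=2) = 0 + 31/47 + 5/47 = 36/47
H(X) = -[(1/47)·log₂(1/47) + (10/47)·log₂(10/47) + (36/47)·log₂(36/47)]
  = 0.118183 + 0.475034 + 0.294636 = 0.88785 bits

H(Y|X) = H(X,Y) - H(X) = 1.43291 - 0.88785 = 0.5451 bits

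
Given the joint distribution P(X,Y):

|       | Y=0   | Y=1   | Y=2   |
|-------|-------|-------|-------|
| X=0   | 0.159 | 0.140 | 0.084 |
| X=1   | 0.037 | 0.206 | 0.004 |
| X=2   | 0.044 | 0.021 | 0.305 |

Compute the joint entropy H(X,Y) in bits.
2.6343 bits

H(X,Y) = -Σ_{x,y} P(x,y) log₂ P(x,y). Per-cell terms -P(x,y)·log₂P(x,y):
  X=0: 0.4218, 0.3971, 0.3002
  X=1: 0.1760, 0.4695, 0.0319
  X=2: 0.1983, 0.1170, 0.5225
Sum of the 9 terms: H(X,Y) = 2.6343 bits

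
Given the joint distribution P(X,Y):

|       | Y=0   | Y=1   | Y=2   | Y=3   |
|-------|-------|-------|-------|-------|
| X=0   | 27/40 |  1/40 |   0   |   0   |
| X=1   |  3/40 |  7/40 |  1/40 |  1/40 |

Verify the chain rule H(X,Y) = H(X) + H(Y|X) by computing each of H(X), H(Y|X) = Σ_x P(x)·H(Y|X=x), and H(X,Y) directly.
H(X) = 0.8813 bits, H(Y|X) = 0.6209 bits, H(X,Y) = 1.5022 bits

Marginal of X (row sums):
  P(X=0) = 27/40 + 1/40 + 0 + 0 = 7/10
  P(X=1) = 3/40 + 7/40 + 1/40 + 1/40 = 3/10
H(X) = -[(7/10)·log₂(7/10) + (3/10)·log₂(3/10)]
  = 0.3602 + 0.5211 = 0.8813 bits

H(Y|X) = Σ_x P(x)·H(Y|X=x):
  X=0: P(X=0) = 7/10, P(Y|X=0) = (27/28, 1/28, 0, 0) → H(Y|X=0) = 0.2223
  X=1: P(X=1) = 3/10, P(Y|X=1) = (1/4, 7/12, 1/12, 1/12) → H(Y|X=1) = 1.5511
H(Y|X) = (7/10)·0.2223 + (3/10)·1.5511 = 0.6209 bits

H(X,Y) = -Σ_{x,y} P(x,y) log₂ P(x,y). Per-cell terms -P(x,y)·log₂P(x,y):
  X=0: 0.3828, 0.1330, 0.0000, 0.0000
  X=1: 0.2803, 0.4401, 0.1330, 0.1330
  (cells with P = 0 contribute 0)
Sum of the 8 terms: H(X,Y) = 1.5022 bits

Chain rule check:
  H(X) + H(Y|X) = 0.8813 + 0.6209 = 1.5022 bits
  H(X,Y) = 1.5022 bits
✓ Chain rule verified.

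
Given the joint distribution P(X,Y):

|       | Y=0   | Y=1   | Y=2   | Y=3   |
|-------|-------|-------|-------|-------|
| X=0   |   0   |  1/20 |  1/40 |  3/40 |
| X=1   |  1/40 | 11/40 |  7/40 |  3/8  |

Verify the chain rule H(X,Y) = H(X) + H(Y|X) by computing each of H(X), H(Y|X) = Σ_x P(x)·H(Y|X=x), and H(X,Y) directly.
H(X) = 0.6098 bits, H(Y|X) = 1.6355 bits, H(X,Y) = 2.2453 bits

Marginal of X (row sums):
  P(X=0) = 0 + 1/20 + 1/40 + 3/40 = 3/20
  P(X=1) = 1/40 + 11/40 + 7/40 + 3/8 = 17/20
H(X) = -[(3/20)·log₂(3/20) + (17/20)·log₂(17/20)]
  = 0.4105 + 0.1993 = 0.6098 bits

H(Y|X) = Σ_x P(x)·H(Y|X=x):
  X=0: P(X=0) = 3/20, P(Y|X=0) = (0, 1/3, 1/6, 1/2) → H(Y|X=0) = 1.4591
  X=1: P(X=1) = 17/20, P(Y|X=1) = (1/34, 11/34, 7/34, 15/34) → H(Y|X=1) = 1.6666
H(Y|X) = (3/20)·1.4591 + (17/20)·1.6666 = 1.6355 bits

H(X,Y) = -Σ_{x,y} P(x,y) log₂ P(x,y). Per-cell terms -P(x,y)·log₂P(x,y):
  X=0: 0.0000, 0.2161, 0.1330, 0.2803
  X=1: 0.1330, 0.5122, 0.4401, 0.5306
  (cells with P = 0 contribute 0)
Sum of the 8 terms: H(X,Y) = 2.2453 bits

Chain rule check:
  H(X) + H(Y|X) = 0.6098 + 1.6355 = 2.2453 bits
  H(X,Y) = 2.2453 bits
✓ Chain rule verified.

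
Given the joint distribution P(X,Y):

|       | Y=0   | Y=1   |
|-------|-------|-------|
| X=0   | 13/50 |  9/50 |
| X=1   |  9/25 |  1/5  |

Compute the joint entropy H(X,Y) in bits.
1.9456 bits

H(X,Y) = -Σ_{x,y} P(x,y) log₂ P(x,y). Per-cell terms -P(x,y)·log₂P(x,y):
  X=0: 0.5053, 0.4453
  X=1: 0.5306, 0.4644
Sum of the 4 terms: H(X,Y) = 1.9456 bits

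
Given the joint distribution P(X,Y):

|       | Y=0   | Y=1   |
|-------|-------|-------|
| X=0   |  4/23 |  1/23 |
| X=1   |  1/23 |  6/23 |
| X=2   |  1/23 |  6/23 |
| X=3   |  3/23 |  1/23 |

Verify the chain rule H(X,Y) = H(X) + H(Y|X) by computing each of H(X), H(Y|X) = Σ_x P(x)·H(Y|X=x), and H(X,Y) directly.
H(X) = 1.9621 bits, H(Y|X) = 0.6582 bits, H(X,Y) = 2.6203 bits

Marginal of X (row sums):
  P(X=0) = 4/23 + 1/23 = 5/23
  P(X=1) = 1/23 + 6/23 = 7/23
  P(X=2) = 1/23 + 6/23 = 7/23
  P(X=3) = 3/23 + 1/23 = 4/23
H(X) = -[(5/23)·log₂(5/23) + (7/23)·log₂(7/23) + (7/23)·log₂(7/23) + (4/23)·log₂(4/23)]
  = 0.47862 + 0.52232 + 0.52232 + 0.43888 = 1.9621 bits

H(Y|X) = Σ_x P(x)·H(Y|X=x):
  X=0: P(X=0) = 5/23, P(Y|X=0) = (4/5, 1/5) → H(Y|X=0) = 0.72193
  X=1: P(X=1) = 7/23, P(Y|X=1) = (1/7, 6/7) → H(Y|X=1) = 0.59167
  X=2: P(X=2) = 7/23, P(Y|X=2) = (1/7, 6/7) → H(Y|X=2) = 0.59167
  X=3: P(X=3) = 4/23, P(Y|X=3) = (3/4, 1/4) → H(Y|X=3) = 0.81128
H(Y|X) = (5/23)·0.72193 + (7/23)·0.59167 + (7/23)·0.59167 + (4/23)·0.81128 = 0.6582 bits

H(X,Y) = -Σ_{x,y} P(x,y) log₂ P(x,y). Per-cell terms -P(x,y)·log₂P(x,y):
  X=0: 0.43888, 0.19668
  X=1: 0.19668, 0.50572
  X=2: 0.19668, 0.50572
  X=3: 0.38330, 0.19668
Sum of the 8 terms: H(X,Y) = 2.6203 bits

Chain rule check:
  H(X) + H(Y|X) = 1.9621 + 0.6582 = 2.6203 bits
  H(X,Y) = 2.6203 bits
✓ Chain rule verified.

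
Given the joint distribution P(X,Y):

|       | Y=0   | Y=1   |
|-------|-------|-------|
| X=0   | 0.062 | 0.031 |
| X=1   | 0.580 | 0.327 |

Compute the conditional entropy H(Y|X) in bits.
0.9408 bits

H(Y|X) = H(X,Y) - H(X)

H(X,Y) = -Σ_{x,y} P(x,y) log₂ P(x,y). Per-cell terms -P(x,y)·log₂P(x,y):
  X=0: 0.2487, 0.1554
  X=1: 0.4558, 0.5273
Sum of the 4 terms: H(X,Y) = 1.3872 bits

Marginal of X (row sums):
  P(X=0) = 0.062 + 0.031 = 0.093
  P(X=1) = 0.580 + 0.327 = 0.907
H(X) = -[0.093·log₂(0.093) + 0.907·log₂(0.907)]
  = 0.3187 + 0.1277 = 0.4464 bits

H(Y|X) = H(X,Y) - H(X) = 1.3872 - 0.4464 = 0.9408 bits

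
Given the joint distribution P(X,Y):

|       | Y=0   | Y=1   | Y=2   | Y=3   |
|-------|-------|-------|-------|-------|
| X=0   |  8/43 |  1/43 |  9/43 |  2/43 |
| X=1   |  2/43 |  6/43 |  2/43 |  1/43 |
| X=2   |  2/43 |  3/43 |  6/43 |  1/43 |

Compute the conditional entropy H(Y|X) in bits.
1.6560 bits

H(Y|X) = H(X,Y) - H(X)

H(X,Y) = -Σ_{x,y} P(x,y) log₂ P(x,y). Per-cell terms -P(x,y)·log₂P(x,y):
  X=0: 0.45140, 0.12619, 0.47226, 0.20587
  X=1: 0.20587, 0.39646, 0.20587, 0.12619
  X=2: 0.20587, 0.26800, 0.39646, 0.12619
Sum of the 12 terms: H(X,Y) = 3.1866 bits

Marginal of X (row sums):
  P(X=0) = 8/43 + 1/43 + 9/43 + 2/43 = 20/43
  P(X=1) = 2/43 + 6/43 + 2/43 + 1/43 = 11/43
  P(X=2) = 2/43 + 3/43 + 6/43 + 1/43 = 12/43
H(X) = -[(20/43)·log₂(20/43) + (11/43)·log₂(11/43) + (12/43)·log₂(12/43)]
  = 0.51364 + 0.50314 + 0.51385 = 1.5306 bits

H(Y|X) = H(X,Y) - H(X) = 3.1866 - 1.5306 = 1.6560 bits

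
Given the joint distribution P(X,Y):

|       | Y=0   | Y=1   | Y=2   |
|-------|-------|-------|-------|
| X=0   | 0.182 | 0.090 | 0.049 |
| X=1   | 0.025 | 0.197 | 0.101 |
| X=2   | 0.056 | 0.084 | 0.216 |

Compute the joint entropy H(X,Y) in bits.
2.9126 bits

H(X,Y) = -Σ_{x,y} P(x,y) log₂ P(x,y). Per-cell terms -P(x,y)·log₂P(x,y):
  X=0: 0.44735, 0.31265, 0.21320
  X=1: 0.13305, 0.46172, 0.33406
  X=2: 0.23287, 0.30017, 0.47755
Sum of the 9 terms: H(X,Y) = 2.9126 bits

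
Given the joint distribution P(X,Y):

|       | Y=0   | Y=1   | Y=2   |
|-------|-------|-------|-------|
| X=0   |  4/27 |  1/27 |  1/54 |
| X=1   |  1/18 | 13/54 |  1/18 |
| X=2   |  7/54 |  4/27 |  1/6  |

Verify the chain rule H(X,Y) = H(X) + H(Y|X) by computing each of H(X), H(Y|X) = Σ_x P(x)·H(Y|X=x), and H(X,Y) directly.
H(X) = 1.5178 bits, H(Y|X) = 1.3520 bits, H(X,Y) = 2.8698 bits

Marginal of X (row sums):
  P(X=0) = 4/27 + 1/27 + 1/54 = 11/54
  P(X=1) = 1/18 + 13/54 + 1/18 = 19/54
  P(X=2) = 7/54 + 4/27 + 1/6 = 4/9
H(X) = -[(11/54)·log₂(11/54) + (19/54)·log₂(19/54) + (4/9)·log₂(4/9)]
  = 0.4676 + 0.5302 + 0.5200 = 1.5178 bits

H(Y|X) = Σ_x P(x)·H(Y|X=x):
  X=0: P(X=0) = 11/54, P(Y|X=0) = (8/11, 2/11, 1/11) → H(Y|X=0) = 1.0958
  X=1: P(X=1) = 19/54, P(Y|X=1) = (3/19, 13/19, 3/19) → H(Y|X=1) = 1.2155
  X=2: P(X=2) = 4/9, P(Y|X=2) = (7/24, 1/3, 3/8) → H(Y|X=2) = 1.5774
H(Y|X) = (11/54)·1.0958 + (19/54)·1.2155 + (4/9)·1.5774 = 1.3520 bits

H(X,Y) = -Σ_{x,y} P(x,y) log₂ P(x,y). Per-cell terms -P(x,y)·log₂P(x,y):
  X=0: 0.4081, 0.1761, 0.1066
  X=1: 0.2317, 0.4946, 0.2317
  X=2: 0.3821, 0.4081, 0.4308
Sum of the 9 terms: H(X,Y) = 2.8698 bits

Chain rule check:
  H(X) + H(Y|X) = 1.5178 + 1.3520 = 2.8698 bits
  H(X,Y) = 2.8698 bits
✓ Chain rule verified.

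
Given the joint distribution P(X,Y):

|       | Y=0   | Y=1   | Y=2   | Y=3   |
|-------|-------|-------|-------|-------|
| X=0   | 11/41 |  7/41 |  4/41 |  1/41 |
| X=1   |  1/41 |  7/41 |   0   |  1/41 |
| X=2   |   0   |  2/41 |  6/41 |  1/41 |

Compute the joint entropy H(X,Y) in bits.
2.8486 bits

H(X,Y) = -Σ_{x,y} P(x,y) log₂ P(x,y). Per-cell terms -P(x,y)·log₂P(x,y):
  X=0: 0.50925, 0.43540, 0.32757, 0.13067
  X=1: 0.13067, 0.43540, 0.00000, 0.13067
  X=2: 0.00000, 0.21256, 0.40574, 0.13067
  (cells with P = 0 contribute 0)
Sum of the 12 terms: H(X,Y) = 2.8486 bits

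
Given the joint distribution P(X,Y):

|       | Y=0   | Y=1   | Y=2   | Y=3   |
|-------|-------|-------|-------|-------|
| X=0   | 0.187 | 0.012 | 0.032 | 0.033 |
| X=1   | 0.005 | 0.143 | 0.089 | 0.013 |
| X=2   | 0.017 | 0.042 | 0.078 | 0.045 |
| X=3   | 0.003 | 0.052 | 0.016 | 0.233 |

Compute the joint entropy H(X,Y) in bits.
3.2942 bits

H(X,Y) = -Σ_{x,y} P(x,y) log₂ P(x,y). Per-cell terms -P(x,y)·log₂P(x,y):
  X=0: 0.45233, 0.07657, 0.15891, 0.16241
  X=1: 0.03822, 0.40125, 0.31061, 0.08145
  X=2: 0.09993, 0.19209, 0.28707, 0.20133
  X=3: 0.02514, 0.22180, 0.09545, 0.48967
Sum of the 16 terms: H(X,Y) = 3.2942 bits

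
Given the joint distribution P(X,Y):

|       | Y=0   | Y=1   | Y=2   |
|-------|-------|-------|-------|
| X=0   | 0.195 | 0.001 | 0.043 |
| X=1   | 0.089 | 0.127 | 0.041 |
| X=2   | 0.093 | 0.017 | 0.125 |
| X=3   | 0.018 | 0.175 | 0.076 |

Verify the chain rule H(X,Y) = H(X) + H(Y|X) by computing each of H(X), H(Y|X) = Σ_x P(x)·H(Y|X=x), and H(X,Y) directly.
H(X) = 1.9978 bits, H(Y|X) = 1.1654 bits, H(X,Y) = 3.1632 bits

Marginal of X (row sums):
  P(X=0) = 0.195 + 0.001 + 0.043 = 0.239
  P(X=1) = 0.089 + 0.127 + 0.041 = 0.257
  P(X=2) = 0.093 + 0.017 + 0.125 = 0.235
  P(X=3) = 0.018 + 0.175 + 0.076 = 0.269
H(X) = -[0.239·log₂(0.239) + 0.257·log₂(0.257) + 0.235·log₂(0.235) + 0.269·log₂(0.269)]
  = 0.493515 + 0.503761 + 0.490978 + 0.509573 = 1.9978 bits

H(Y|X) = Σ_x P(x)·H(Y|X=x):
  X=0: P(X=0) = 0.239, P(Y|X=0) = (195/239, 1/239, 43/239) → H(Y|X=0) = 0.717776
  X=1: P(X=1) = 0.257, P(Y|X=1) = (89/257, 127/257, 41/257) → H(Y|X=1) = 1.454796
  X=2: P(X=2) = 0.235, P(Y|X=2) = (93/235, 17/235, 25/47) → H(Y|X=2) = 1.287786
  X=3: P(X=3) = 0.269, P(Y|X=3) = (18/269, 175/269, 76/269) → H(Y|X=3) = 1.179778
H(Y|X) = 0.239·0.717776 + 0.257·1.454796 + 0.235·1.287786 + 0.269·1.179778 = 1.1654 bits

H(X,Y) = -Σ_{x,y} P(x,y) log₂ P(x,y). Per-cell terms -P(x,y)·log₂P(x,y):
  X=0: 0.459899, 0.009966, 0.195199
  X=1: 0.310615, 0.378092, 0.188938
  X=2: 0.318676, 0.099931, 0.375000
  X=3: 0.104325, 0.440050, 0.282557
Sum of the 12 terms: H(X,Y) = 3.1632 bits

Chain rule check:
  H(X) + H(Y|X) = 1.9978 + 1.1654 = 3.1632 bits
  H(X,Y) = 3.1632 bits
✓ Chain rule verified.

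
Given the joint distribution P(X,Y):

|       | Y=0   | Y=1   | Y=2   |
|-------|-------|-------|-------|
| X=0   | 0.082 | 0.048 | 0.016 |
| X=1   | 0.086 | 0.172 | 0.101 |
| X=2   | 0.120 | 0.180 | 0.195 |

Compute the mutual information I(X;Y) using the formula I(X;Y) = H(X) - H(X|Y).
0.0592 bits

I(X;Y) = H(X) - H(X|Y)

Marginal of X (row sums):
  P(X=0) = 0.082 + 0.048 + 0.016 = 0.146
  P(X=1) = 0.086 + 0.172 + 0.101 = 0.359
  P(X=2) = 0.120 + 0.180 + 0.195 = 0.495
H(X) = -[0.146·log₂(0.146) + 0.359·log₂(0.359) + 0.495·log₂(0.495)]
  = 0.40529 + 0.53058 + 0.50218 = 1.43805 bits

Marginal of Y (column sums):
  P(Y=0) = 0.082 + 0.086 + 0.120 = 0.288
  P(Y=1) = 0.048 + 0.172 + 0.180 = 0.400
  P(Y=2) = 0.016 + 0.101 + 0.195 = 0.312
H(X|Y) = Σ_y P(y)·H(X|Y=y):
  Y=0: P(Y=0) = 0.288, P(X|Y=0) = (41/144, 43/144, 5/12) → H(X|Y=0) = 1.56296
  Y=1: P(Y=1) = 0.400, P(X|Y=1) = (3/25, 43/100, 9/20) → H(X|Y=1) = 1.40903
  Y=2: P(Y=2) = 0.312, P(X|Y=2) = (2/39, 101/312, 5/8) → H(X|Y=2) = 1.17031
H(X|Y) = 0.288·1.56296 + 0.400·1.40903 + 0.312·1.17031 = 1.37888 bits

I(X;Y) = H(X) - H(X|Y) = 1.43805 - 1.37888 = 0.0592 bits

Cross-check via I(X;Y) = H(X) + H(Y) - H(X,Y): computing H(Y) from the column sums and H(X,Y) from the 9 cells in the same way gives H(Y) = 1.57026 bits and H(X,Y) = 2.94914 bits, so
I(X;Y) = 1.43805 + 1.57026 - 2.94914 = 0.0592 bits ✓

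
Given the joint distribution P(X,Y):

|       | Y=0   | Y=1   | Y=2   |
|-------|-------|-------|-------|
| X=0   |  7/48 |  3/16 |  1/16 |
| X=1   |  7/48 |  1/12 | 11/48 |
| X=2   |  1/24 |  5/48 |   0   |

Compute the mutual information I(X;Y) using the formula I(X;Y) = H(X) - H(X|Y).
0.1979 bits

I(X;Y) = H(X) - H(X|Y)

Marginal of X (row sums):
  P(X=0) = 7/48 + 3/16 + 1/16 = 19/48
  P(X=1) = 7/48 + 1/12 + 11/48 = 11/24
  P(X=2) = 1/24 + 5/48 + 0 = 7/48
H(X) = -[(19/48)·log₂(19/48) + (11/24)·log₂(11/24) + (7/48)·log₂(7/48)]
  = 0.5292 + 0.5159 + 0.4051 = 1.4502 bits

Marginal of Y (column sums):
  P(Y=0) = 7/48 + 7/48 + 1/24 = 1/3
  P(Y=1) = 3/16 + 1/12 + 5/48 = 3/8
  P(Y=2) = 1/16 + 11/48 + 0 = 7/24
H(X|Y) = Σ_y P(y)·H(X|Y=y):
  Y=0: P(Y=0) = 1/3, P(X|Y=0) = (7/16, 7/16, 1/8) → H(X|Y=0) = 1.4186
  Y=1: P(Y=1) = 3/8, P(X|Y=1) = (1/2, 2/9, 5/18) → H(X|Y=1) = 1.4955
  Y=2: P(Y=2) = 7/24, P(X|Y=2) = (3/14, 11/14, 0) → H(X|Y=2) = 0.7496
H(X|Y) = (1/3)·1.4186 + (3/8)·1.4955 + (7/24)·0.7496 = 1.2523 bits

I(X;Y) = H(X) - H(X|Y) = 1.4502 - 1.2523 = 0.1979 bits

Cross-check via I(X;Y) = H(X) + H(Y) - H(X,Y): computing H(Y) from the column sums and H(X,Y) from the 9 cells in the same way gives H(Y) = 1.5774 bits and H(X,Y) = 2.8297 bits, so
I(X;Y) = 1.4502 + 1.5774 - 2.8297 = 0.1979 bits ✓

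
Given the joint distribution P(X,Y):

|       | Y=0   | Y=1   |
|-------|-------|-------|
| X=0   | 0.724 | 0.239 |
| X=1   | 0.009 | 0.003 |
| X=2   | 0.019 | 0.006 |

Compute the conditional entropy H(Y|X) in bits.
0.8081 bits

H(Y|X) = H(X,Y) - H(X)

H(X,Y) = -Σ_{x,y} P(x,y) log₂ P(x,y). Per-cell terms -P(x,y)·log₂P(x,y):
  X=0: 0.33734, 0.49352
  X=1: 0.06116, 0.02514
  X=2: 0.10864, 0.04428
Sum of the 6 terms: H(X,Y) = 1.0701 bits

Marginal of X (row sums):
  P(X=0) = 0.724 + 0.239 = 0.963
  P(X=1) = 0.009 + 0.003 = 0.012
  P(X=2) = 0.019 + 0.006 = 0.025
H(X) = -[0.963·log₂(0.963) + 0.012·log₂(0.012) + 0.025·log₂(0.025)]
  = 0.05238 + 0.07657 + 0.13305 = 0.2620 bits

H(Y|X) = H(X,Y) - H(X) = 1.0701 - 0.2620 = 0.8081 bits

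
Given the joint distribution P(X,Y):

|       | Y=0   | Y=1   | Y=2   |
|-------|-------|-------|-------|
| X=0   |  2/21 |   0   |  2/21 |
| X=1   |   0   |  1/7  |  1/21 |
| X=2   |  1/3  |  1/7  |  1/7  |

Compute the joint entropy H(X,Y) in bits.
2.5868 bits

H(X,Y) = -Σ_{x,y} P(x,y) log₂ P(x,y). Per-cell terms -P(x,y)·log₂P(x,y):
  X=0: 0.32308, 0.00000, 0.32308
  X=1: 0.00000, 0.40105, 0.20916
  X=2: 0.52832, 0.40105, 0.40105
  (cells with P = 0 contribute 0)
Sum of the 9 terms: H(X,Y) = 2.5868 bits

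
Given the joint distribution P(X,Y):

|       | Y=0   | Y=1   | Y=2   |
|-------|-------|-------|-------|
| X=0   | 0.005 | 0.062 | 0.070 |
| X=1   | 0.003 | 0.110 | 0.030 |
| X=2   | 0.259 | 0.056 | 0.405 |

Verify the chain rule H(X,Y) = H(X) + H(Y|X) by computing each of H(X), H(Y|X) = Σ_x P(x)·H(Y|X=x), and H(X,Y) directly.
H(X) = 1.1354 bits, H(Y|X) = 1.2131 bits, H(X,Y) = 2.3485 bits

Marginal of X (row sums):
  P(X=0) = 0.005 + 0.062 + 0.070 = 0.137
  P(X=1) = 0.003 + 0.110 + 0.030 = 0.143
  P(X=2) = 0.259 + 0.056 + 0.405 = 0.720
H(X) = -[0.137·log₂(0.137) + 0.143·log₂(0.143) + 0.720·log₂(0.720)]
  = 0.39288 + 0.40125 + 0.34123 = 1.1354 bits

H(Y|X) = Σ_x P(x)·H(Y|X=x):
  X=0: P(X=0) = 0.137, P(Y|X=0) = (5/137, 62/137, 70/137) → H(Y|X=0) = 1.18694
  X=1: P(X=1) = 0.143, P(Y|X=1) = (3/143, 10/13, 30/143) → H(Y|X=1) = 0.88077
  X=2: P(X=2) = 0.720, P(Y|X=2) = (259/720, 7/90, 9/16) → H(Y|X=2) = 1.28410
H(Y|X) = 0.137·1.18694 + 0.143·0.88077 + 0.720·1.28410 = 1.2131 bits

H(X,Y) = -Σ_{x,y} P(x,y) log₂ P(x,y). Per-cell terms -P(x,y)·log₂P(x,y):
  X=0: 0.03822, 0.24872, 0.26856
  X=1: 0.02514, 0.35029, 0.15177
  X=2: 0.50478, 0.23287, 0.52812
Sum of the 9 terms: H(X,Y) = 2.3485 bits

Chain rule check:
  H(X) + H(Y|X) = 1.1354 + 1.2131 = 2.3485 bits
  H(X,Y) = 2.3485 bits
✓ Chain rule verified.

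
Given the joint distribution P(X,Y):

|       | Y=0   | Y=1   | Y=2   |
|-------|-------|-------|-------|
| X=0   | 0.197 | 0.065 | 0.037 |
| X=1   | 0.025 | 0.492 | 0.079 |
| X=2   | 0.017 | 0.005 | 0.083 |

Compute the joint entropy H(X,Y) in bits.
2.2560 bits

H(X,Y) = -Σ_{x,y} P(x,y) log₂ P(x,y). Per-cell terms -P(x,y)·log₂P(x,y):
  X=0: 0.46172, 0.25632, 0.17598
  X=1: 0.13305, 0.50345, 0.28930
  X=2: 0.09993, 0.03822, 0.29803
Sum of the 9 terms: H(X,Y) = 2.2560 bits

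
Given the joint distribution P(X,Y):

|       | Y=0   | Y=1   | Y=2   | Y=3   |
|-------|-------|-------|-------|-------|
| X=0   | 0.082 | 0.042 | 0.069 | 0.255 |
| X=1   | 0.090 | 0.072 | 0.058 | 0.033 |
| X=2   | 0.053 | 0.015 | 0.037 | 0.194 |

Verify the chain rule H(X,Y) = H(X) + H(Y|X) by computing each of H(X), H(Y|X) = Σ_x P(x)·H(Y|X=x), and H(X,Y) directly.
H(X) = 1.5414 bits, H(Y|X) = 1.6525 bits, H(X,Y) = 3.1939 bits

Marginal of X (row sums):
  P(X=0) = 0.082 + 0.042 + 0.069 + 0.255 = 0.448
  P(X=1) = 0.090 + 0.072 + 0.058 + 0.033 = 0.253
  P(X=2) = 0.053 + 0.015 + 0.037 + 0.194 = 0.299
H(X) = -[0.448·log₂(0.448) + 0.253·log₂(0.253) + 0.299·log₂(0.299)]
  = 0.51898 + 0.50165 + 0.52079 = 1.5414 bits

H(Y|X) = Σ_x P(x)·H(Y|X=x):
  X=0: P(X=0) = 0.448, P(Y|X=0) = (41/224, 3/32, 69/448, 255/448) → H(Y|X=0) = 1.64699
  X=1: P(X=1) = 0.253, P(Y|X=1) = (90/253, 72/253, 58/253, 3/23) → H(Y|X=1) = 1.91687
  X=2: P(X=2) = 0.299, P(Y|X=2) = (53/299, 15/299, 37/299, 194/299) → H(Y|X=2) = 1.43699
H(Y|X) = 0.448·1.64699 + 0.253·1.91687 + 0.299·1.43699 = 1.6525 bits

H(X,Y) = -Σ_{x,y} P(x,y) log₂ P(x,y). Per-cell terms -P(x,y)·log₂P(x,y):
  X=0: 0.29588, 0.19209, 0.26615, 0.50271
  X=1: 0.31265, 0.27330, 0.23825, 0.16241
  X=2: 0.22461, 0.09088, 0.17598, 0.45898
Sum of the 12 terms: H(X,Y) = 3.1939 bits

Chain rule check:
  H(X) + H(Y|X) = 1.5414 + 1.6525 = 3.1939 bits
  H(X,Y) = 3.1939 bits
✓ Chain rule verified.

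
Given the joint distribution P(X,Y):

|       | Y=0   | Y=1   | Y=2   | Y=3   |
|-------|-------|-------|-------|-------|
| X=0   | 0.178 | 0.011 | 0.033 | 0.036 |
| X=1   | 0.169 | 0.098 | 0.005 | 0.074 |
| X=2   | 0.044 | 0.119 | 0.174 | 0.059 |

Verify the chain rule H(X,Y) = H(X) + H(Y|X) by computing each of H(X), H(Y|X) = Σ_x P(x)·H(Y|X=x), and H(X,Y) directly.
H(X) = 1.5633 bits, H(Y|X) = 1.6082 bits, H(X,Y) = 3.1715 bits

Marginal of X (row sums):
  P(X=0) = 0.178 + 0.011 + 0.033 + 0.036 = 0.258
  P(X=1) = 0.169 + 0.098 + 0.005 + 0.074 = 0.346
  P(X=2) = 0.044 + 0.119 + 0.174 + 0.059 = 0.396
H(X) = -[0.258·log₂(0.258) + 0.346·log₂(0.346) + 0.396·log₂(0.396)]
  = 0.50428 + 0.52978 + 0.52923 = 1.5633 bits

H(Y|X) = Σ_x P(x)·H(Y|X=x):
  X=0: P(X=0) = 0.258, P(Y|X=0) = (89/129, 11/258, 11/86, 6/43) → H(Y|X=0) = 1.33946
  X=1: P(X=1) = 0.346, P(Y|X=1) = (169/346, 49/173, 5/346, 37/173) → H(Y|X=1) = 1.58463
  X=2: P(X=2) = 0.396, P(Y|X=2) = (1/9, 119/396, 29/66, 59/396) → H(Y|X=2) = 1.80399
H(Y|X) = 0.258·1.33946 + 0.346·1.58463 + 0.396·1.80399 = 1.6082 bits

H(X,Y) = -Σ_{x,y} P(x,y) log₂ P(x,y). Per-cell terms -P(x,y)·log₂P(x,y):
  X=0: 0.44323, 0.07157, 0.16241, 0.17265
  X=1: 0.43347, 0.32841, 0.03822, 0.27797
  X=2: 0.19828, 0.36545, 0.43897, 0.24091
Sum of the 12 terms: H(X,Y) = 3.1715 bits

Chain rule check:
  H(X) + H(Y|X) = 1.5633 + 1.6082 = 3.1715 bits
  H(X,Y) = 3.1715 bits
✓ Chain rule verified.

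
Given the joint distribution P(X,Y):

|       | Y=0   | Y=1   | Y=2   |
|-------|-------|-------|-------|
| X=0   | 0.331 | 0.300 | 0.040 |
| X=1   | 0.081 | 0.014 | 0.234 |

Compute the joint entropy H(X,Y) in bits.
2.1051 bits

H(X,Y) = -Σ_{x,y} P(x,y) log₂ P(x,y). Per-cell terms -P(x,y)·log₂P(x,y):
  X=0: 0.5280, 0.5211, 0.1858
  X=1: 0.2937, 0.0862, 0.4903
Sum of the 6 terms: H(X,Y) = 2.1051 bits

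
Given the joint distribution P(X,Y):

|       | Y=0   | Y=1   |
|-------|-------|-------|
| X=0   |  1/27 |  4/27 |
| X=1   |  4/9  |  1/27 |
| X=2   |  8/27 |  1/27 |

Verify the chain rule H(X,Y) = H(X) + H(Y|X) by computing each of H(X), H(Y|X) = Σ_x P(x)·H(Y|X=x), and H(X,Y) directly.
H(X) = 1.4866 bits, H(Y|X) = 0.4898 bits, H(X,Y) = 1.9764 bits

Marginal of X (row sums):
  P(X=0) = 1/27 + 4/27 = 5/27
  P(X=1) = 4/9 + 1/27 = 13/27
  P(X=2) = 8/27 + 1/27 = 1/3
H(X) = -[(5/27)·log₂(5/27) + (13/27)·log₂(13/27) + (1/3)·log₂(1/3)]
  = 0.45055 + 0.50770 + 0.52832 = 1.4866 bits

H(Y|X) = Σ_x P(x)·H(Y|X=x):
  X=0: P(X=0) = 5/27, P(Y|X=0) = (1/5, 4/5) → H(Y|X=0) = 0.72193
  X=1: P(X=1) = 13/27, P(Y|X=1) = (12/13, 1/13) → H(Y|X=1) = 0.39124
  X=2: P(X=2) = 1/3, P(Y|X=2) = (8/9, 1/9) → H(Y|X=2) = 0.50326
H(Y|X) = (5/27)·0.72193 + (13/27)·0.39124 + (1/3)·0.50326 = 0.4898 bits

H(X,Y) = -Σ_{x,y} P(x,y) log₂ P(x,y). Per-cell terms -P(x,y)·log₂P(x,y):
  X=0: 0.17611, 0.40813
  X=1: 0.51997, 0.17611
  X=2: 0.51997, 0.17611
Sum of the 6 terms: H(X,Y) = 1.9764 bits

Chain rule check:
  H(X) + H(Y|X) = 1.4866 + 0.4898 = 1.9764 bits
  H(X,Y) = 1.9764 bits
✓ Chain rule verified.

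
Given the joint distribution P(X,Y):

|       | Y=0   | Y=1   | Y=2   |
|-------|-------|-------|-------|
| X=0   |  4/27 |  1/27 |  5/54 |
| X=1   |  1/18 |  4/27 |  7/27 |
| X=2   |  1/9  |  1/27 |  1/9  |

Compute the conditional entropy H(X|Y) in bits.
1.4058 bits

H(X|Y) = H(X,Y) - H(Y)

H(X,Y) = -Σ_{x,y} P(x,y) log₂ P(x,y). Per-cell terms -P(x,y)·log₂P(x,y):
  X=0: 0.4081, 0.1761, 0.3179
  X=1: 0.2317, 0.4081, 0.5049
  X=2: 0.3522, 0.1761, 0.3522
Sum of the 9 terms: H(X,Y) = 2.9273 bits

Marginal of Y (column sums):
  P(Y=0) = 4/27 + 1/18 + 1/9 = 17/54
  P(Y=1) = 1/27 + 4/27 + 1/27 = 2/9
  P(Y=2) = 5/54 + 7/27 + 1/9 = 25/54
H(Y) = -[(17/54)·log₂(17/54) + (2/9)·log₂(2/9) + (25/54)·log₂(25/54)]
  = 0.5249 + 0.4822 + 0.5144 = 1.5215 bits

H(X|Y) = H(X,Y) - H(Y) = 2.9273 - 1.5215 = 1.4058 bits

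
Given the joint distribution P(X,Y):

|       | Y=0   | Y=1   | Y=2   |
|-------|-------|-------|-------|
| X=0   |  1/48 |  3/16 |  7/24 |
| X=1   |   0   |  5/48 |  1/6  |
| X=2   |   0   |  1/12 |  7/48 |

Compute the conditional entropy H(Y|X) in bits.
1.0647 bits

H(Y|X) = H(X,Y) - H(X)

H(X,Y) = -Σ_{x,y} P(x,y) log₂ P(x,y). Per-cell terms -P(x,y)·log₂P(x,y):
  X=0: 0.1164, 0.4528, 0.5185
  X=1: 0.0000, 0.3399, 0.4308
  X=2: 0.0000, 0.2987, 0.4051
  (cells with P = 0 contribute 0)
Sum of the 9 terms: H(X,Y) = 2.5622 bits

Marginal of X (row sums):
  P(X=0) = 1/48 + 3/16 + 7/24 = 1/2
  P(X=1) = 0 + 5/48 + 1/6 = 13/48
  P(X=2) = 0 + 1/12 + 7/48 = 11/48
H(X) = -[(1/2)·log₂(1/2) + (13/48)·log₂(13/48) + (11/48)·log₂(11/48)]
  = 0.5000 + 0.5104 + 0.4871 = 1.4975 bits

H(Y|X) = H(X,Y) - H(X) = 2.5622 - 1.4975 = 1.0647 bits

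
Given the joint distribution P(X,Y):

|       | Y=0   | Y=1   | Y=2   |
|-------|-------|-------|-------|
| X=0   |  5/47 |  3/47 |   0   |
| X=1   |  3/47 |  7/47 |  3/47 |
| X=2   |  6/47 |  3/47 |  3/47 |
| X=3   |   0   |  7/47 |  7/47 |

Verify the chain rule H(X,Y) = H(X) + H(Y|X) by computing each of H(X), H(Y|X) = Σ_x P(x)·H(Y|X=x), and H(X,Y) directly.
H(X) = 1.9710 bits, H(Y|X) = 1.2464 bits, H(X,Y) = 3.2174 bits

Marginal of X (row sums):
  P(X=0) = 5/47 + 3/47 + 0 = 8/47
  P(X=1) = 3/47 + 7/47 + 3/47 = 13/47
  P(X=2) = 6/47 + 3/47 + 3/47 = 12/47
  P(X=3) = 0 + 7/47 + 7/47 = 14/47
H(X) = -[(8/47)·log₂(8/47) + (13/47)·log₂(13/47) + (12/47)·log₂(12/47) + (14/47)·log₂(14/47)]
  = 0.43482 + 0.51285 + 0.50288 + 0.52045 = 1.9710 bits

H(Y|X) = Σ_x P(x)·H(Y|X=x):
  X=0: P(X=0) = 8/47, P(Y|X=0) = (5/8, 3/8, 0) → H(Y|X=0) = 0.95443
  X=1: P(X=1) = 13/47, P(Y|X=1) = (3/13, 7/13, 3/13) → H(Y|X=1) = 1.45727
  X=2: P(X=2) = 12/47, P(Y|X=2) = (1/2, 1/4, 1/4) → H(Y|X=2) = 1.50000
  X=3: P(X=3) = 14/47, P(Y|X=3) = (0, 1/2, 1/2) → H(Y|X=3) = 1.00000
H(Y|X) = (8/47)·0.95443 + (13/47)·1.45727 + (12/47)·1.50000 + (14/47)·1.00000 = 1.2464 bits

H(X,Y) = -Σ_{x,y} P(x,y) log₂ P(x,y). Per-cell terms -P(x,y)·log₂P(x,y):
  X=0: 0.34390, 0.25338, 0.00000
  X=1: 0.25338, 0.40916, 0.25338
  X=2: 0.37910, 0.25338, 0.25338
  X=3: 0.00000, 0.40916, 0.40916
  (cells with P = 0 contribute 0)
Sum of the 12 terms: H(X,Y) = 3.2174 bits

Chain rule check:
  H(X) + H(Y|X) = 1.9710 + 1.2464 = 3.2174 bits
  H(X,Y) = 3.2174 bits
✓ Chain rule verified.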